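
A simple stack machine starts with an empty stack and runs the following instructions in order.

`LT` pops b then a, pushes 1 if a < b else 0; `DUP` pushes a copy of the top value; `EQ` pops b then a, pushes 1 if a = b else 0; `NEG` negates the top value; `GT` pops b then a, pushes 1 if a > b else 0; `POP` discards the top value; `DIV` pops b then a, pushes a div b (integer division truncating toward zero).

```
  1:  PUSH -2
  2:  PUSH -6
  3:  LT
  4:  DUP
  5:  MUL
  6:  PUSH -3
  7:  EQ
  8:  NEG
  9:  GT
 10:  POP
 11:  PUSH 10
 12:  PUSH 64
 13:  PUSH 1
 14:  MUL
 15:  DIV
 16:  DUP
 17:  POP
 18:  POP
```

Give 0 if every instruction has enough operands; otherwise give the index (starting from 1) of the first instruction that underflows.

PUSH -2  -2
PUSH -6  -2 -6
LT       0
DUP      0 0
MUL      0
PUSH -3  0 -3
EQ       0
NEG      0
GT  — needs 2 operands, stack has 1 → underflow

9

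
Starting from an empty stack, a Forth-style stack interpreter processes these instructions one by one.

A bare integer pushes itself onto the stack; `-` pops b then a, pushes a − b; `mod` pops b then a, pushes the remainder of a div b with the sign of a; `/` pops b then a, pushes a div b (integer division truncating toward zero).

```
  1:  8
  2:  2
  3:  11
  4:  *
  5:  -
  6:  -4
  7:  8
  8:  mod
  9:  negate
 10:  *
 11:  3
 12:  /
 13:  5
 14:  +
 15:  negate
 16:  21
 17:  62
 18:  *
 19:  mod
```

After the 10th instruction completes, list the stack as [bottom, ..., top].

8       [8]
2       [8, 2]
11      [8, 2, 11]
*       [8, 22]
-       [-14]
-4      [-14, -4]
8       [-14, -4, 8]
mod     [-14, -4]
negate  [-14, 4]
*       [-56]

[-56]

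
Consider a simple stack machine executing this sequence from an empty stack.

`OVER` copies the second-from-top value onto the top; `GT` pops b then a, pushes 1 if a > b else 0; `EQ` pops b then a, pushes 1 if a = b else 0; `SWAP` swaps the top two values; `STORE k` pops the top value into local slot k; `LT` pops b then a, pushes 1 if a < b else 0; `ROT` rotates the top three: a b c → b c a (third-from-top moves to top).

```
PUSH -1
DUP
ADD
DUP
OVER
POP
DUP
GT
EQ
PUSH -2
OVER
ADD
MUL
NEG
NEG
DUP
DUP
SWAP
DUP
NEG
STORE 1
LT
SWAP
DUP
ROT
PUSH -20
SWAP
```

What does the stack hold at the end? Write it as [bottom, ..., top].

[0, 0, -20, 0]

PUSH -1   -1
DUP       -1 -1
ADD       -2
DUP       -2 -2
OVER      -2 -2 -2
POP       -2 -2
DUP       -2 -2 -2
GT        -2 0
EQ        0
PUSH -2   0 -2
OVER      0 -2 0
ADD       0 -2
MUL       0
NEG       0
NEG       0
DUP       0 0
DUP       0 0 0
SWAP      0 0 0
DUP       0 0 0 0
NEG       0 0 0 0
STORE 1   0 0 0
LT        0 0
SWAP      0 0
DUP       0 0 0
ROT       0 0 0
PUSH -20  0 0 0 -20
SWAP      0 0 -20 0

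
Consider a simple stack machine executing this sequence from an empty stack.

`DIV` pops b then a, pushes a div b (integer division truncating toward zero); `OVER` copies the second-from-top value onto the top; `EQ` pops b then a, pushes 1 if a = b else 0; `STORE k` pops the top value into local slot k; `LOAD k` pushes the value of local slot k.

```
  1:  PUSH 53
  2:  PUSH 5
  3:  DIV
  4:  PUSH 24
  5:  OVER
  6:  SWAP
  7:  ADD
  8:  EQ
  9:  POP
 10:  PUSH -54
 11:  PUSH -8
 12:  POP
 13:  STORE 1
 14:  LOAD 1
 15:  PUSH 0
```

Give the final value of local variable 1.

-54

PUSH 53  -> 53
PUSH 5   -> 53 5
DIV      -> 10
PUSH 24  -> 10 24
OVER     -> 10 24 10
SWAP     -> 10 10 24
ADD      -> 10 34
EQ       -> 0
POP      -> (empty)
PUSH -54 -> -54
PUSH -8  -> -54 -8
POP      -> -54
STORE 1  -> (empty)
LOAD 1   -> -54
PUSH 0   -> -54 0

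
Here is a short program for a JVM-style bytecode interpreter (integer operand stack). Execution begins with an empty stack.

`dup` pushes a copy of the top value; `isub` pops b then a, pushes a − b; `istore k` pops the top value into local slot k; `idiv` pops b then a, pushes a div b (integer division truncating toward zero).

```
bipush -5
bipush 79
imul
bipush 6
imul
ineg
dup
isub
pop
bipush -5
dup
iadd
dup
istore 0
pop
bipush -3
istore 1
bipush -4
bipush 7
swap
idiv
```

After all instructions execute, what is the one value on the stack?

bipush -5  -5
bipush 79  -5 79
imul       -395
bipush 6   -395 6
imul       -2370
ineg       2370
dup        2370 2370
isub       0
pop        (empty)
bipush -5  -5
dup        -5 -5
iadd       -10
dup        -10 -10
istore 0   -10
pop        (empty)
bipush -3  -3
istore 1   (empty)
bipush -4  -4
bipush 7   -4 7
swap       7 -4
idiv       -1

-1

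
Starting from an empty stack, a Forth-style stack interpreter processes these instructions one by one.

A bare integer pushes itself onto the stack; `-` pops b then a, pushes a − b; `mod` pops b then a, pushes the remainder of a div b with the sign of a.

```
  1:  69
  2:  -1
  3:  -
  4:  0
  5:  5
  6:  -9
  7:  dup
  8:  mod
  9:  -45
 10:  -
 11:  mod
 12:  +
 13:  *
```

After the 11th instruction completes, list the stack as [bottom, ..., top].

69  : 69
-1  : 69 -1
-   : 70
0   : 70 0
5   : 70 0 5
-9  : 70 0 5 -9
dup : 70 0 5 -9 -9
mod : 70 0 5 0
-45 : 70 0 5 0 -45
-   : 70 0 5 45
mod : 70 0 5

[70, 0, 5]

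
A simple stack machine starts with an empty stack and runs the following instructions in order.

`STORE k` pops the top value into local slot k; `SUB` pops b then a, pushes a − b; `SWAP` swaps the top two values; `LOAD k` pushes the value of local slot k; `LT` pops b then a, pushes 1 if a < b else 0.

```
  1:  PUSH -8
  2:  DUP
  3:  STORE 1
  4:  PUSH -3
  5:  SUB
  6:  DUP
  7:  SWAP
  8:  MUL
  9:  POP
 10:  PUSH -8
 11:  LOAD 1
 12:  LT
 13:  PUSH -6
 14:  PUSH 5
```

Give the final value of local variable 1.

-8

PUSH -8 → [-8]
DUP     → [-8, -8]
STORE 1 → [-8]
PUSH -3 → [-8, -3]
SUB     → [-5]
DUP     → [-5, -5]
SWAP    → [-5, -5]
MUL     → [25]
POP     → []
PUSH -8 → [-8]
LOAD 1  → [-8, -8]
LT      → [0]
PUSH -6 → [0, -6]
PUSH 5  → [0, -6, 5]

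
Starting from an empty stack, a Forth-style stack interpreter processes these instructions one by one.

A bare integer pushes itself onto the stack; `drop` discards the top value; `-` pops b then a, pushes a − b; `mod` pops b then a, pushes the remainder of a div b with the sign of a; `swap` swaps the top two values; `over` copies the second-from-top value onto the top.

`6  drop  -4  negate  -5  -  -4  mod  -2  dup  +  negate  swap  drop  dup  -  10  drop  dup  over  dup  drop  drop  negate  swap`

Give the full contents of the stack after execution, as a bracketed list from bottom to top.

6       [6]
drop    []
-4      [-4]
negate  [4]
-5      [4, -5]
-       [9]
-4      [9, -4]
mod     [1]
-2      [1, -2]
dup     [1, -2, -2]
+       [1, -4]
negate  [1, 4]
swap    [4, 1]
drop    [4]
dup     [4, 4]
-       [0]
10      [0, 10]
drop    [0]
dup     [0, 0]
over    [0, 0, 0]
dup     [0, 0, 0, 0]
drop    [0, 0, 0]
drop    [0, 0]
negate  [0, 0]
swap    [0, 0]

[0, 0]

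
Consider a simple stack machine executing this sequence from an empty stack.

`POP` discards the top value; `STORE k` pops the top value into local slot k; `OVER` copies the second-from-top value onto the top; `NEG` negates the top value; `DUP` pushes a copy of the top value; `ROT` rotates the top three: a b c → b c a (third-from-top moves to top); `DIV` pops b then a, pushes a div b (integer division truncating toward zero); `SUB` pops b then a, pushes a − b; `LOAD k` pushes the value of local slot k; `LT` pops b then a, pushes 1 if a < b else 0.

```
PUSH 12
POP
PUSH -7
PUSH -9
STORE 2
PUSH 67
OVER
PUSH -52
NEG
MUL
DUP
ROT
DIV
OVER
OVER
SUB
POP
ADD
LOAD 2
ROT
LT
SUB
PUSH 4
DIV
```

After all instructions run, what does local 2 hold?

-9

PUSH 12   12
POP       (empty)
PUSH -7   -7
PUSH -9   -7 -9
STORE 2   -7
PUSH 67   -7 67
OVER      -7 67 -7
PUSH -52  -7 67 -7 -52
NEG       -7 67 -7 52
MUL       -7 67 -364
DUP       -7 67 -364 -364
ROT       -7 -364 -364 67
DIV       -7 -364 -5
OVER      -7 -364 -5 -364
OVER      -7 -364 -5 -364 -5
SUB       -7 -364 -5 -359
POP       -7 -364 -5
ADD       -7 -369
LOAD 2    -7 -369 -9
ROT       -369 -9 -7
LT        -369 1
SUB       -370
PUSH 4    -370 4
DIV       -92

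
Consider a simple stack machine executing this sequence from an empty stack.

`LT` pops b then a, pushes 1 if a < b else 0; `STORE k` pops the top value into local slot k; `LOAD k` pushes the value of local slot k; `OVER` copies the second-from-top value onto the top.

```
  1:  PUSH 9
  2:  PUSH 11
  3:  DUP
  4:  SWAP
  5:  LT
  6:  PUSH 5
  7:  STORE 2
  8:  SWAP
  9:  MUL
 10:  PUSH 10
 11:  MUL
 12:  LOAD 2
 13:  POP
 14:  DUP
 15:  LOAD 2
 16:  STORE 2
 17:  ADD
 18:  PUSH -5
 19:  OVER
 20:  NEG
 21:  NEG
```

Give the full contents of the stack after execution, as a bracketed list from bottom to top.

[0, -5, 0]

PUSH 9   [9]
PUSH 11  [9, 11]
DUP      [9, 11, 11]
SWAP     [9, 11, 11]
LT       [9, 0]
PUSH 5   [9, 0, 5]
STORE 2  [9, 0]
SWAP     [0, 9]
MUL      [0]
PUSH 10  [0, 10]
MUL      [0]
LOAD 2   [0, 5]
POP      [0]
DUP      [0, 0]
LOAD 2   [0, 0, 5]
STORE 2  [0, 0]
ADD      [0]
PUSH -5  [0, -5]
OVER     [0, -5, 0]
NEG      [0, -5, 0]
NEG      [0, -5, 0]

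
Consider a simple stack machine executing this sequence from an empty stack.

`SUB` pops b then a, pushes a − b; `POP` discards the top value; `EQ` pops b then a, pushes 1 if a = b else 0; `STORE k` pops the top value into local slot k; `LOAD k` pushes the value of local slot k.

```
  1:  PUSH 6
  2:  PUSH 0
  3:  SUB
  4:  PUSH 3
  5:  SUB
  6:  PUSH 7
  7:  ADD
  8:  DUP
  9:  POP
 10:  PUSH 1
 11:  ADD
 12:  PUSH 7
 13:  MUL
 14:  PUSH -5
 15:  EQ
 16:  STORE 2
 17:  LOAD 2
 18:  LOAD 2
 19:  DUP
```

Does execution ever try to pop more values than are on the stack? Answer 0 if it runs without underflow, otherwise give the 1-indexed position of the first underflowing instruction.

0

PUSH 6  → 6
PUSH 0  → 6 0
SUB     → 6
PUSH 3  → 6 3
SUB     → 3
PUSH 7  → 3 7
ADD     → 10
DUP     → 10 10
POP     → 10
PUSH 1  → 10 1
ADD     → 11
PUSH 7  → 11 7
MUL     → 77
PUSH -5 → 77 -5
EQ      → 0
STORE 2 → (empty)
LOAD 2  → 0
LOAD 2  → 0 0
DUP     → 0 0 0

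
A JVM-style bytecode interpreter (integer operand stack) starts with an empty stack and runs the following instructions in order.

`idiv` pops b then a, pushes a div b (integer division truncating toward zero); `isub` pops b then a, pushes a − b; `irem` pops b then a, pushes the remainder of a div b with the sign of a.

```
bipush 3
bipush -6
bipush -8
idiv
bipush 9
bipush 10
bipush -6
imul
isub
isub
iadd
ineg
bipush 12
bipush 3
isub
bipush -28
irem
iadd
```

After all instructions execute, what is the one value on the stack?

bipush 3   : 3
bipush -6  : 3 -6
bipush -8  : 3 -6 -8
idiv       : 3 0
bipush 9   : 3 0 9
bipush 10  : 3 0 9 10
bipush -6  : 3 0 9 10 -6
imul       : 3 0 9 -60
isub       : 3 0 69
isub       : 3 -69
iadd       : -66
ineg       : 66
bipush 12  : 66 12
bipush 3   : 66 12 3
isub       : 66 9
bipush -28 : 66 9 -28
irem       : 66 9
iadd       : 75

75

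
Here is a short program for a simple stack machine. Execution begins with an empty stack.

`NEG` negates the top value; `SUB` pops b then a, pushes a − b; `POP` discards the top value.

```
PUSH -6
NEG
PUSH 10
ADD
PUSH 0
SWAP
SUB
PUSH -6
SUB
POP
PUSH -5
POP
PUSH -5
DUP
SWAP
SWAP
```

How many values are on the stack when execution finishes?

2

PUSH -6 : [-6]
NEG     : [6]
PUSH 10 : [6, 10]
ADD     : [16]
PUSH 0  : [16, 0]
SWAP    : [0, 16]
SUB     : [-16]
PUSH -6 : [-16, -6]
SUB     : [-10]
POP     : []
PUSH -5 : [-5]
POP     : []
PUSH -5 : [-5]
DUP     : [-5, -5]
SWAP    : [-5, -5]
SWAP    : [-5, -5]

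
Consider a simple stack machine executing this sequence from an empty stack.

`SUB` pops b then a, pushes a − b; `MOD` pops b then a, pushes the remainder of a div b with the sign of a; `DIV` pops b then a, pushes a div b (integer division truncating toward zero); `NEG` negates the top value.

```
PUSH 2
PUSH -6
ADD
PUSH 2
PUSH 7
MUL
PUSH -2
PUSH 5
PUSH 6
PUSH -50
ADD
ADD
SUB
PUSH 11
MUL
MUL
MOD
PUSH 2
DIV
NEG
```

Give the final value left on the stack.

PUSH 2   : [2]
PUSH -6  : [2, -6]
ADD      : [-4]
PUSH 2   : [-4, 2]
PUSH 7   : [-4, 2, 7]
MUL      : [-4, 14]
PUSH -2  : [-4, 14, -2]
PUSH 5   : [-4, 14, -2, 5]
PUSH 6   : [-4, 14, -2, 5, 6]
PUSH -50 : [-4, 14, -2, 5, 6, -50]
ADD      : [-4, 14, -2, 5, -44]
ADD      : [-4, 14, -2, -39]
SUB      : [-4, 14, 37]
PUSH 11  : [-4, 14, 37, 11]
MUL      : [-4, 14, 407]
MUL      : [-4, 5698]
MOD      : [-4]
PUSH 2   : [-4, 2]
DIV      : [-2]
NEG      : [2]

2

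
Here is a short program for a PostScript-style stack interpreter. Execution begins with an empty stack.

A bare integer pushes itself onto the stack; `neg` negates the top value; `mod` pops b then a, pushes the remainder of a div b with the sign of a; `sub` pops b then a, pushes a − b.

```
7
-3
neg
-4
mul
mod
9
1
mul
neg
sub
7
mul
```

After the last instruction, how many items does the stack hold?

7   → 7
-3  → 7 -3
neg → 7 3
-4  → 7 3 -4
mul → 7 -12
mod → 7
9   → 7 9
1   → 7 9 1
mul → 7 9
neg → 7 -9
sub → 16
7   → 16 7
mul → 112

1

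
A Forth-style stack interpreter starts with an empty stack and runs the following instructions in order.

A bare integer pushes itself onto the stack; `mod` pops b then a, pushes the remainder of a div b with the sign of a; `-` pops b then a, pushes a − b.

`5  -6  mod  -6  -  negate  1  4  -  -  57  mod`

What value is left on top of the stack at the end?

5      -> 5
-6     -> 5 -6
mod    -> 5
-6     -> 5 -6
-      -> 11
negate -> -11
1      -> -11 1
4      -> -11 1 4
-      -> -11 -3
-      -> -8
57     -> -8 57
mod    -> -8

-8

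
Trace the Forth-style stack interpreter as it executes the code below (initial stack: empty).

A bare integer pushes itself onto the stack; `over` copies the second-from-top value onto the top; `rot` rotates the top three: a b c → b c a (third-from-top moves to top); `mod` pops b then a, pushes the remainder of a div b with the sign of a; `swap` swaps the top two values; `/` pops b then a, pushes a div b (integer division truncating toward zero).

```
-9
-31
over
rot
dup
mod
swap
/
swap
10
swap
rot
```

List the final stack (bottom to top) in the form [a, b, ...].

[10, -31, 0]

-9    [-9]
-31   [-9, -31]
over  [-9, -31, -9]
rot   [-31, -9, -9]
dup   [-31, -9, -9, -9]
mod   [-31, -9, 0]
swap  [-31, 0, -9]
/     [-31, 0]
swap  [0, -31]
10    [0, -31, 10]
swap  [0, 10, -31]
rot   [10, -31, 0]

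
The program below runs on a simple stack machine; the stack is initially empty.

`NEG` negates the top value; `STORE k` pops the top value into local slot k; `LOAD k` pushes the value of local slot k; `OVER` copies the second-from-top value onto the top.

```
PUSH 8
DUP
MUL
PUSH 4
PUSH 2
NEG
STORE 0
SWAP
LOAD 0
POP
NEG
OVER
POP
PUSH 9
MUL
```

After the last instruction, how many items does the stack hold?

PUSH 8   [8]
DUP      [8, 8]
MUL      [64]
PUSH 4   [64, 4]
PUSH 2   [64, 4, 2]
NEG      [64, 4, -2]
STORE 0  [64, 4]
SWAP     [4, 64]
LOAD 0   [4, 64, -2]
POP      [4, 64]
NEG      [4, -64]
OVER     [4, -64, 4]
POP      [4, -64]
PUSH 9   [4, -64, 9]
MUL      [4, -576]

2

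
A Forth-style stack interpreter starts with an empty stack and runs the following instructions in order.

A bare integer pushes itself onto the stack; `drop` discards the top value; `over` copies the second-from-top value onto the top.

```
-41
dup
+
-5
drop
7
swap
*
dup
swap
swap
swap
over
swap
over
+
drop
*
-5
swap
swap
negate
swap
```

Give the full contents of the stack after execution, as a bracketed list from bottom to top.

-41    → -41
dup    → -41 -41
+      → -82
-5     → -82 -5
drop   → -82
7      → -82 7
swap   → 7 -82
*      → -574
dup    → -574 -574
swap   → -574 -574
swap   → -574 -574
swap   → -574 -574
over   → -574 -574 -574
swap   → -574 -574 -574
over   → -574 -574 -574 -574
+      → -574 -574 -1148
drop   → -574 -574
*      → 329476
-5     → 329476 -5
swap   → -5 329476
swap   → 329476 -5
negate → 329476 5
swap   → 5 329476

[5, 329476]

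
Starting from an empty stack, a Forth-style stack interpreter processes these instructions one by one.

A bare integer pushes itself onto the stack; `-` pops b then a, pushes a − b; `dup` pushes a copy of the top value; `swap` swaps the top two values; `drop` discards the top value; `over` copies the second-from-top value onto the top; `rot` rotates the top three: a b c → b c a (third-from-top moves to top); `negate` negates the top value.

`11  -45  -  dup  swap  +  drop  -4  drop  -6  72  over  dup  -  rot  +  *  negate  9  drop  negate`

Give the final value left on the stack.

11     -> 11
-45    -> 11 -45
-      -> 56
dup    -> 56 56
swap   -> 56 56
+      -> 112
drop   -> (empty)
-4     -> -4
drop   -> (empty)
-6     -> -6
72     -> -6 72
over   -> -6 72 -6
dup    -> -6 72 -6 -6
-      -> -6 72 0
rot    -> 72 0 -6
+      -> 72 -6
*      -> -432
negate -> 432
9      -> 432 9
drop   -> 432
negate -> -432

-432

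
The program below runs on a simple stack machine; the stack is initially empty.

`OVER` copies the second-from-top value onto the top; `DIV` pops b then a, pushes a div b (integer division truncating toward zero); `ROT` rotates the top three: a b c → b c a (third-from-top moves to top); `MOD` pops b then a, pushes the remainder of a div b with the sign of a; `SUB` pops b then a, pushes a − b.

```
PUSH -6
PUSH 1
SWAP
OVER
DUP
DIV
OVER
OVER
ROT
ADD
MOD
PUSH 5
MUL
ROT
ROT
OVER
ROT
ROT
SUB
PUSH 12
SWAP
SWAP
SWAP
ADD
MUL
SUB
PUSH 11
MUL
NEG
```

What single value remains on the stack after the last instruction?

PUSH -6 : -6
PUSH 1  : -6 1
SWAP    : 1 -6
OVER    : 1 -6 1
DUP     : 1 -6 1 1
DIV     : 1 -6 1
OVER    : 1 -6 1 -6
OVER    : 1 -6 1 -6 1
ROT     : 1 -6 -6 1 1
ADD     : 1 -6 -6 2
MOD     : 1 -6 0
PUSH 5  : 1 -6 0 5
MUL     : 1 -6 0
ROT     : -6 0 1
ROT     : 0 1 -6
OVER    : 0 1 -6 1
ROT     : 0 -6 1 1
ROT     : 0 1 1 -6
SUB     : 0 1 7
PUSH 12 : 0 1 7 12
SWAP    : 0 1 12 7
SWAP    : 0 1 7 12
SWAP    : 0 1 12 7
ADD     : 0 1 19
MUL     : 0 19
SUB     : -19
PUSH 11 : -19 11
MUL     : -209
NEG     : 209

209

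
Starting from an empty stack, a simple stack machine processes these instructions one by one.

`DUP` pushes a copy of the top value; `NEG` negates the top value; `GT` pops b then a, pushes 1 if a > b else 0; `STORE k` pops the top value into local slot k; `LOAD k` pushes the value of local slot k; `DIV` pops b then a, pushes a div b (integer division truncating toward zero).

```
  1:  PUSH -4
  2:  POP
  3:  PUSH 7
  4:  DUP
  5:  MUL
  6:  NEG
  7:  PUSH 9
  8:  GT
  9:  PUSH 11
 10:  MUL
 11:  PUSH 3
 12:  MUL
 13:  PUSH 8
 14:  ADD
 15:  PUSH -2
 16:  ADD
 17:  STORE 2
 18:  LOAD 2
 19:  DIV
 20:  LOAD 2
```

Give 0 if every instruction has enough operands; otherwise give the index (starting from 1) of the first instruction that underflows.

PUSH -4 -> [-4]
POP     -> []
PUSH 7  -> [7]
DUP     -> [7, 7]
MUL     -> [49]
NEG     -> [-49]
PUSH 9  -> [-49, 9]
GT      -> [0]
PUSH 11 -> [0, 11]
MUL     -> [0]
PUSH 3  -> [0, 3]
MUL     -> [0]
PUSH 8  -> [0, 8]
ADD     -> [8]
PUSH -2 -> [8, -2]
ADD     -> [6]
STORE 2 -> []
LOAD 2  -> [6]
DIV  — needs 2 operands, stack has 1 → underflow

19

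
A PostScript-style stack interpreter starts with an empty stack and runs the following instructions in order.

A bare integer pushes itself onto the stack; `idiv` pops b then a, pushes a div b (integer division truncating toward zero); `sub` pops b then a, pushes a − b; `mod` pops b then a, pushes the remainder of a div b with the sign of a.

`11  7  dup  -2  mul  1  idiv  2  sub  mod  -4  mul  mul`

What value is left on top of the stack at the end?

11   -> [11]
7    -> [11, 7]
dup  -> [11, 7, 7]
-2   -> [11, 7, 7, -2]
mul  -> [11, 7, -14]
1    -> [11, 7, -14, 1]
idiv -> [11, 7, -14]
2    -> [11, 7, -14, 2]
sub  -> [11, 7, -16]
mod  -> [11, 7]
-4   -> [11, 7, -4]
mul  -> [11, -28]
mul  -> [-308]

-308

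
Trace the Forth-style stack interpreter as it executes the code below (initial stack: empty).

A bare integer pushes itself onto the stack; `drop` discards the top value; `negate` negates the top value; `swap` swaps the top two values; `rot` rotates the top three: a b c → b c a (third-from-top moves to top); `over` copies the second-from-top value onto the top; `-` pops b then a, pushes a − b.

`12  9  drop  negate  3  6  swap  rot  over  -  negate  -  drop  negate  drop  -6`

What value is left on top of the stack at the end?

12     -> 12
9      -> 12 9
drop   -> 12
negate -> -12
3      -> -12 3
6      -> -12 3 6
swap   -> -12 6 3
rot    -> 6 3 -12
over   -> 6 3 -12 3
-      -> 6 3 -15
negate -> 6 3 15
-      -> 6 -12
drop   -> 6
negate -> -6
drop   -> (empty)
-6     -> -6

-6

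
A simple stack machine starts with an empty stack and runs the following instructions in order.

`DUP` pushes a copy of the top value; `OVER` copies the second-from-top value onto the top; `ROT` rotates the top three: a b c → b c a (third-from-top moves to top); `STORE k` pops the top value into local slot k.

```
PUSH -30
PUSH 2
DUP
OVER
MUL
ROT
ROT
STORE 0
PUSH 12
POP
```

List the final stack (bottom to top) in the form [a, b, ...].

PUSH -30  -30
PUSH 2    -30 2
DUP       -30 2 2
OVER      -30 2 2 2
MUL       -30 2 4
ROT       2 4 -30
ROT       4 -30 2
STORE 0   4 -30
PUSH 12   4 -30 12
POP       4 -30

[4, -30]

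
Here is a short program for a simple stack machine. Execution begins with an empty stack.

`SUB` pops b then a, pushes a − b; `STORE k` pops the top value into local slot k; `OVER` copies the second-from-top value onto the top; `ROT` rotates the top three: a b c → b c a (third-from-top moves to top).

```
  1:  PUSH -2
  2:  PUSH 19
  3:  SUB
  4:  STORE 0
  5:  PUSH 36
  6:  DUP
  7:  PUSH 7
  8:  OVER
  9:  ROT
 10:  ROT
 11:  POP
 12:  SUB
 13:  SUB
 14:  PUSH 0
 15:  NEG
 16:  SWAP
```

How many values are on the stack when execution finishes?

PUSH -2 -> [-2]
PUSH 19 -> [-2, 19]
SUB     -> [-21]
STORE 0 -> []
PUSH 36 -> [36]
DUP     -> [36, 36]
PUSH 7  -> [36, 36, 7]
OVER    -> [36, 36, 7, 36]
ROT     -> [36, 7, 36, 36]
ROT     -> [36, 36, 36, 7]
POP     -> [36, 36, 36]
SUB     -> [36, 0]
SUB     -> [36]
PUSH 0  -> [36, 0]
NEG     -> [36, 0]
SWAP    -> [0, 36]

2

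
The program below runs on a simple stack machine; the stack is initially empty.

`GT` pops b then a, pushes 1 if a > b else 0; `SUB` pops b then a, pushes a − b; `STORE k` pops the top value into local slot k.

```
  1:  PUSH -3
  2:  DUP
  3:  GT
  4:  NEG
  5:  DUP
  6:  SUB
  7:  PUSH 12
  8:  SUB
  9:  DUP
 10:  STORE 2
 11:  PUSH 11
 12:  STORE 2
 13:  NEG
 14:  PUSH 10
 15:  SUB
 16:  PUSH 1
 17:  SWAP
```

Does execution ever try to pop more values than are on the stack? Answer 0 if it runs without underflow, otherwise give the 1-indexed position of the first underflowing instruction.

PUSH -3 → [-3]
DUP     → [-3, -3]
GT      → [0]
NEG     → [0]
DUP     → [0, 0]
SUB     → [0]
PUSH 12 → [0, 12]
SUB     → [-12]
DUP     → [-12, -12]
STORE 2 → [-12]
PUSH 11 → [-12, 11]
STORE 2 → [-12]
NEG     → [12]
PUSH 10 → [12, 10]
SUB     → [2]
PUSH 1  → [2, 1]
SWAP    → [1, 2]

0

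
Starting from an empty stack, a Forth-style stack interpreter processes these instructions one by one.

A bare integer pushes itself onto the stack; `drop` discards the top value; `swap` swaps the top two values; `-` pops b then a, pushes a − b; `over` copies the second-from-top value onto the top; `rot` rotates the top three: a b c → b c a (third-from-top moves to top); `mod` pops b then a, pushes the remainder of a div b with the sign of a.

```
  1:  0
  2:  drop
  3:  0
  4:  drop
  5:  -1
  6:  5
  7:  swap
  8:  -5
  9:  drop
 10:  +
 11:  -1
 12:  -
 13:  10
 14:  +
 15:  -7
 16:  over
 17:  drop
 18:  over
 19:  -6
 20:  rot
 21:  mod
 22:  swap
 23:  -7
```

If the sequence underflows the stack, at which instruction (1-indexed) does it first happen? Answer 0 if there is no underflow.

0     [0]
drop  []
0     [0]
drop  []
-1    [-1]
5     [-1, 5]
swap  [5, -1]
-5    [5, -1, -5]
drop  [5, -1]
+     [4]
-1    [4, -1]
-     [5]
10    [5, 10]
+     [15]
-7    [15, -7]
over  [15, -7, 15]
drop  [15, -7]
over  [15, -7, 15]
-6    [15, -7, 15, -6]
rot   [15, 15, -6, -7]
mod   [15, 15, -6]
swap  [15, -6, 15]
-7    [15, -6, 15, -7]

0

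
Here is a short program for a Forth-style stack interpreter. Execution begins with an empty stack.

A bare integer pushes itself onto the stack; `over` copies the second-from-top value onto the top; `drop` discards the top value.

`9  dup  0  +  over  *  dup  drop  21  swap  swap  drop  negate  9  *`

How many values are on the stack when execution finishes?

2

9      -> [9]
dup    -> [9, 9]
0      -> [9, 9, 0]
+      -> [9, 9]
over   -> [9, 9, 9]
*      -> [9, 81]
dup    -> [9, 81, 81]
drop   -> [9, 81]
21     -> [9, 81, 21]
swap   -> [9, 21, 81]
swap   -> [9, 81, 21]
drop   -> [9, 81]
negate -> [9, -81]
9      -> [9, -81, 9]
*      -> [9, -729]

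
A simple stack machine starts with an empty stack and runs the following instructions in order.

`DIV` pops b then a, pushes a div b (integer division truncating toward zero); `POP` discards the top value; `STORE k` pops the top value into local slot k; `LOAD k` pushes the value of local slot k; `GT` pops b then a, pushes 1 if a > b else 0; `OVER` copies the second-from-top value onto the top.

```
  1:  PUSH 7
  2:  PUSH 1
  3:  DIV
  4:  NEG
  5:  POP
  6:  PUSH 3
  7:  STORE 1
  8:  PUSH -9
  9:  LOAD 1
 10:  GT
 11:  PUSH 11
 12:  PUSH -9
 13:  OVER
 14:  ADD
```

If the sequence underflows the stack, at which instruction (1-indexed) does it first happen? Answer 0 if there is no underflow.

0

PUSH 7  : [7]
PUSH 1  : [7, 1]
DIV     : [7]
NEG     : [-7]
POP     : []
PUSH 3  : [3]
STORE 1 : []
PUSH -9 : [-9]
LOAD 1  : [-9, 3]
GT      : [0]
PUSH 11 : [0, 11]
PUSH -9 : [0, 11, -9]
OVER    : [0, 11, -9, 11]
ADD     : [0, 11, 2]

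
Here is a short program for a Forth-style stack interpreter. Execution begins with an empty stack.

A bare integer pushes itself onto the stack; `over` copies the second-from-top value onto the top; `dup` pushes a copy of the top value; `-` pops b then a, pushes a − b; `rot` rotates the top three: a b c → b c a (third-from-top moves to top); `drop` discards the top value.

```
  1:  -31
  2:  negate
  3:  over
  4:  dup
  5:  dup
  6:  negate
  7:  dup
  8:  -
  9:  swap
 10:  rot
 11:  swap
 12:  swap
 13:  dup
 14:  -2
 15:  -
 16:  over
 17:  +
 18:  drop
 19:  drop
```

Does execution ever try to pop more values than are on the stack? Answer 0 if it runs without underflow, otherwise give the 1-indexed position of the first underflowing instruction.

-31     -31
negate  31
over  — needs 2 operands, stack has 1 → underflow

3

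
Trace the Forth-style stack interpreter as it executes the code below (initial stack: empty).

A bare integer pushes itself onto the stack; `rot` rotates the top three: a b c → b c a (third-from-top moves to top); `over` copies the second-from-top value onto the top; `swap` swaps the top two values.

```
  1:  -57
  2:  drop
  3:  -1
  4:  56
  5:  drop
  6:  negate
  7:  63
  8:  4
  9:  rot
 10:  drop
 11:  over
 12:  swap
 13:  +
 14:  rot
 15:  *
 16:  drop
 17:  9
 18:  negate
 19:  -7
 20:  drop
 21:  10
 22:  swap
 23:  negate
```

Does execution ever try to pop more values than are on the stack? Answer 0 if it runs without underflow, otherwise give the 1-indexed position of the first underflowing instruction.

14

-57    -> [-57]
drop   -> []
-1     -> [-1]
56     -> [-1, 56]
drop   -> [-1]
negate -> [1]
63     -> [1, 63]
4      -> [1, 63, 4]
rot    -> [63, 4, 1]
drop   -> [63, 4]
over   -> [63, 4, 63]
swap   -> [63, 63, 4]
+      -> [63, 67]
rot  — needs 3 operands, stack has 2 → underflow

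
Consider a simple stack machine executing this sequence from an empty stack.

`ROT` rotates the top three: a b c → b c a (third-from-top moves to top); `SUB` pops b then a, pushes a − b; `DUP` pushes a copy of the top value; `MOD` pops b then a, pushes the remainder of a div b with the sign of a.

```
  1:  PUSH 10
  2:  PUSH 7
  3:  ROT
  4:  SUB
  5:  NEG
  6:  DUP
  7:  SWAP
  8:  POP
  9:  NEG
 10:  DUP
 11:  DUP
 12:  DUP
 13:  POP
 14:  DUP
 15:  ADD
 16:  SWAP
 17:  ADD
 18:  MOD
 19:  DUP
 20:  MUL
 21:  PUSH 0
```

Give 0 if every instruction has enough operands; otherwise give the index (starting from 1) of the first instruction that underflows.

3

PUSH 10 : [10]
PUSH 7  : [10, 7]
ROT  — needs 3 operands, stack has 2 → underflow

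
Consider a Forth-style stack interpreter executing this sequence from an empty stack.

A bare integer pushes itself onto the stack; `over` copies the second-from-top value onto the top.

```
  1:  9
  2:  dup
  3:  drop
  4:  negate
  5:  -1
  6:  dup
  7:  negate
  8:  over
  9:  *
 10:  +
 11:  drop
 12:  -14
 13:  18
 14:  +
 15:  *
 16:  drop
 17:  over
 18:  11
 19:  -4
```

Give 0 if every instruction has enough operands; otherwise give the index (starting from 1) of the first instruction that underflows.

9       [9]
dup     [9, 9]
drop    [9]
negate  [-9]
-1      [-9, -1]
dup     [-9, -1, -1]
negate  [-9, -1, 1]
over    [-9, -1, 1, -1]
*       [-9, -1, -1]
+       [-9, -2]
drop    [-9]
-14     [-9, -14]
18      [-9, -14, 18]
+       [-9, 4]
*       [-36]
drop    []
over  — needs 2 operands, stack has 0 → underflow

17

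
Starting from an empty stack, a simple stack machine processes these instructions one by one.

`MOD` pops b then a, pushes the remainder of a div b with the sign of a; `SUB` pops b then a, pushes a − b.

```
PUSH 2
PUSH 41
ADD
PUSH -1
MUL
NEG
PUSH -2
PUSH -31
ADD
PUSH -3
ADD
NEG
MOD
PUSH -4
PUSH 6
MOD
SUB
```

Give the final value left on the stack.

11

PUSH 2   : [2]
PUSH 41  : [2, 41]
ADD      : [43]
PUSH -1  : [43, -1]
MUL      : [-43]
NEG      : [43]
PUSH -2  : [43, -2]
PUSH -31 : [43, -2, -31]
ADD      : [43, -33]
PUSH -3  : [43, -33, -3]
ADD      : [43, -36]
NEG      : [43, 36]
MOD      : [7]
PUSH -4  : [7, -4]
PUSH 6   : [7, -4, 6]
MOD      : [7, -4]
SUB      : [11]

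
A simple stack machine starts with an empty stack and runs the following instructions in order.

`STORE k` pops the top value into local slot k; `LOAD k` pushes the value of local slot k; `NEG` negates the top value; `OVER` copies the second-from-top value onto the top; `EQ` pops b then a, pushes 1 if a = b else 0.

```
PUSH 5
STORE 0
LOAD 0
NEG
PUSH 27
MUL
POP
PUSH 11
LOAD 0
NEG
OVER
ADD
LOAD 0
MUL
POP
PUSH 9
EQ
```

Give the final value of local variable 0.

PUSH 5  -> [5]
STORE 0 -> []
LOAD 0  -> [5]
NEG     -> [-5]
PUSH 27 -> [-5, 27]
MUL     -> [-135]
POP     -> []
PUSH 11 -> [11]
LOAD 0  -> [11, 5]
NEG     -> [11, -5]
OVER    -> [11, -5, 11]
ADD     -> [11, 6]
LOAD 0  -> [11, 6, 5]
MUL     -> [11, 30]
POP     -> [11]
PUSH 9  -> [11, 9]
EQ      -> [0]

5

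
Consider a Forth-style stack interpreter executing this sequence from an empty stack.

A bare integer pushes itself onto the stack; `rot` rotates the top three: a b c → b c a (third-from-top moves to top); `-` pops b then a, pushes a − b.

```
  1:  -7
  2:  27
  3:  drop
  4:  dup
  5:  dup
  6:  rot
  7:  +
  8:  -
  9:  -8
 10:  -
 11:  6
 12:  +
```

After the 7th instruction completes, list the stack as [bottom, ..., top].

-7   -> [-7]
27   -> [-7, 27]
drop -> [-7]
dup  -> [-7, -7]
dup  -> [-7, -7, -7]
rot  -> [-7, -7, -7]
+    -> [-7, -14]

[-7, -14]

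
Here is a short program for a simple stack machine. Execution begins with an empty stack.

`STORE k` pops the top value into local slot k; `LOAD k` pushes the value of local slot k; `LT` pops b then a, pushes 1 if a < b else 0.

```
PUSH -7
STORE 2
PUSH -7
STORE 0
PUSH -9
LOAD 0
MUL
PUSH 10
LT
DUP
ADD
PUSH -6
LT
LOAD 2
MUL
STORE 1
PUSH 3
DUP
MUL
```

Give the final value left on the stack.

9

PUSH -7 → -7
STORE 2 → (empty)
PUSH -7 → -7
STORE 0 → (empty)
PUSH -9 → -9
LOAD 0  → -9 -7
MUL     → 63
PUSH 10 → 63 10
LT      → 0
DUP     → 0 0
ADD     → 0
PUSH -6 → 0 -6
LT      → 0
LOAD 2  → 0 -7
MUL     → 0
STORE 1 → (empty)
PUSH 3  → 3
DUP     → 3 3
MUL     → 9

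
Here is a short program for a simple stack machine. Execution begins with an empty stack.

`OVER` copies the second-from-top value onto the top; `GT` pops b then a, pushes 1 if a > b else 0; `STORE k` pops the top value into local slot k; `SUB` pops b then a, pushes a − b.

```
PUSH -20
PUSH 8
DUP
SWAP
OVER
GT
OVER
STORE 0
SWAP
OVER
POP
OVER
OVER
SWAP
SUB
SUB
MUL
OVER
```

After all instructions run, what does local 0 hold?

8

PUSH -20  -20
PUSH 8    -20 8
DUP       -20 8 8
SWAP      -20 8 8
OVER      -20 8 8 8
GT        -20 8 0
OVER      -20 8 0 8
STORE 0   -20 8 0
SWAP      -20 0 8
OVER      -20 0 8 0
POP       -20 0 8
OVER      -20 0 8 0
OVER      -20 0 8 0 8
SWAP      -20 0 8 8 0
SUB       -20 0 8 8
SUB       -20 0 0
MUL       -20 0
OVER      -20 0 -20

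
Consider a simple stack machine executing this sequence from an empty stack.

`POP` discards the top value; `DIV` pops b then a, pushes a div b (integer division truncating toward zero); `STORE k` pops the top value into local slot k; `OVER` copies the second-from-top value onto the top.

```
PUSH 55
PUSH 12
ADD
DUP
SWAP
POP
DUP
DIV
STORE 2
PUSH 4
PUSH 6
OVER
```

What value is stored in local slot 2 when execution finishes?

1

PUSH 55 → [55]
PUSH 12 → [55, 12]
ADD     → [67]
DUP     → [67, 67]
SWAP    → [67, 67]
POP     → [67]
DUP     → [67, 67]
DIV     → [1]
STORE 2 → []
PUSH 4  → [4]
PUSH 6  → [4, 6]
OVER    → [4, 6, 4]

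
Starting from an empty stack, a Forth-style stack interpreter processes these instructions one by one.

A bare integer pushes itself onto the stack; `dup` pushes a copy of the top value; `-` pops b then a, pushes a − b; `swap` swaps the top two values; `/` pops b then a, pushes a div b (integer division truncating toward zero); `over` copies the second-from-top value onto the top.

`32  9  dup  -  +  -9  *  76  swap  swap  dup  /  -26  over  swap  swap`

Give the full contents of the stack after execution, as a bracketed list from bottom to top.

[-288, 1, -26, 1]

32   : [32]
9    : [32, 9]
dup  : [32, 9, 9]
-    : [32, 0]
+    : [32]
-9   : [32, -9]
*    : [-288]
76   : [-288, 76]
swap : [76, -288]
swap : [-288, 76]
dup  : [-288, 76, 76]
/    : [-288, 1]
-26  : [-288, 1, -26]
over : [-288, 1, -26, 1]
swap : [-288, 1, 1, -26]
swap : [-288, 1, -26, 1]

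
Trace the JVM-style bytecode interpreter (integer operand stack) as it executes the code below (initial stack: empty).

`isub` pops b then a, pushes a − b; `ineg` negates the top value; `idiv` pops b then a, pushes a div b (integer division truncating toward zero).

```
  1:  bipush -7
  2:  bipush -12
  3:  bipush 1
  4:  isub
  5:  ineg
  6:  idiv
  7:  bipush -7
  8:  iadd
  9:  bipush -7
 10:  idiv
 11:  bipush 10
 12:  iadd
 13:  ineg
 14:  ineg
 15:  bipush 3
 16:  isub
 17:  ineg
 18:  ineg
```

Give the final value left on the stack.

8

bipush -7  : -7
bipush -12 : -7 -12
bipush 1   : -7 -12 1
isub       : -7 -13
ineg       : -7 13
idiv       : 0
bipush -7  : 0 -7
iadd       : -7
bipush -7  : -7 -7
idiv       : 1
bipush 10  : 1 10
iadd       : 11
ineg       : -11
ineg       : 11
bipush 3   : 11 3
isub       : 8
ineg       : -8
ineg       : 8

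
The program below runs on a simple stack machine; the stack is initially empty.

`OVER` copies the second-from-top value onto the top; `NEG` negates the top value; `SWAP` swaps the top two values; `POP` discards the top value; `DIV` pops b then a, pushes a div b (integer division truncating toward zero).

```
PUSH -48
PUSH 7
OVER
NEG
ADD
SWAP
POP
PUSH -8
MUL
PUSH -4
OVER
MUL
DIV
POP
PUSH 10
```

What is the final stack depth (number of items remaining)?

PUSH -48 -> [-48]
PUSH 7   -> [-48, 7]
OVER     -> [-48, 7, -48]
NEG      -> [-48, 7, 48]
ADD      -> [-48, 55]
SWAP     -> [55, -48]
POP      -> [55]
PUSH -8  -> [55, -8]
MUL      -> [-440]
PUSH -4  -> [-440, -4]
OVER     -> [-440, -4, -440]
MUL      -> [-440, 1760]
DIV      -> [0]
POP      -> []
PUSH 10  -> [10]

1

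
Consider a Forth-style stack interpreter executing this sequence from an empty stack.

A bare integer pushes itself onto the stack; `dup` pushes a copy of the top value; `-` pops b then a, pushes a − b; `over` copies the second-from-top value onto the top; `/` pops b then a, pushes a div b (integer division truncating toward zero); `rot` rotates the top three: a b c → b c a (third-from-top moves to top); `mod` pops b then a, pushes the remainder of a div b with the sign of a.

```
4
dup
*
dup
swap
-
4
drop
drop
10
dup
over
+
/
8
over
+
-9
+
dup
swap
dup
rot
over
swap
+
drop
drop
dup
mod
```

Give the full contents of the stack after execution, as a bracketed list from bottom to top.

4    : 4
dup  : 4 4
*    : 16
dup  : 16 16
swap : 16 16
-    : 0
4    : 0 4
drop : 0
drop : (empty)
10   : 10
dup  : 10 10
over : 10 10 10
+    : 10 20
/    : 0
8    : 0 8
over : 0 8 0
+    : 0 8
-9   : 0 8 -9
+    : 0 -1
dup  : 0 -1 -1
swap : 0 -1 -1
dup  : 0 -1 -1 -1
rot  : 0 -1 -1 -1
over : 0 -1 -1 -1 -1
swap : 0 -1 -1 -1 -1
+    : 0 -1 -1 -2
drop : 0 -1 -1
drop : 0 -1
dup  : 0 -1 -1
mod  : 0 0

[0, 0]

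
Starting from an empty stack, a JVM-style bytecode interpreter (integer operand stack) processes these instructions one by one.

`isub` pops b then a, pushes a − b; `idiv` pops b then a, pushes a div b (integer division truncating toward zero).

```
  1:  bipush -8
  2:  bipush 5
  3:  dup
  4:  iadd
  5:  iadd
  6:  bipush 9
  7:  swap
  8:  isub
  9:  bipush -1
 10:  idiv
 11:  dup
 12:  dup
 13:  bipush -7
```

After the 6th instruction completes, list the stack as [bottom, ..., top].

bipush -8  [-8]
bipush 5   [-8, 5]
dup        [-8, 5, 5]
iadd       [-8, 10]
iadd       [2]
bipush 9   [2, 9]

[2, 9]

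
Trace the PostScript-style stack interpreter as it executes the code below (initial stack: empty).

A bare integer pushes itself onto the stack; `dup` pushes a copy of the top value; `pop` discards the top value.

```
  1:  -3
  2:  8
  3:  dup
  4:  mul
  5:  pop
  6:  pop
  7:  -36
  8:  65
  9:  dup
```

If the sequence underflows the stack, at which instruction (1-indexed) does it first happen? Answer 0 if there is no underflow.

-3   -3
8    -3 8
dup  -3 8 8
mul  -3 64
pop  -3
pop  (empty)
-36  -36
65   -36 65
dup  -36 65 65

0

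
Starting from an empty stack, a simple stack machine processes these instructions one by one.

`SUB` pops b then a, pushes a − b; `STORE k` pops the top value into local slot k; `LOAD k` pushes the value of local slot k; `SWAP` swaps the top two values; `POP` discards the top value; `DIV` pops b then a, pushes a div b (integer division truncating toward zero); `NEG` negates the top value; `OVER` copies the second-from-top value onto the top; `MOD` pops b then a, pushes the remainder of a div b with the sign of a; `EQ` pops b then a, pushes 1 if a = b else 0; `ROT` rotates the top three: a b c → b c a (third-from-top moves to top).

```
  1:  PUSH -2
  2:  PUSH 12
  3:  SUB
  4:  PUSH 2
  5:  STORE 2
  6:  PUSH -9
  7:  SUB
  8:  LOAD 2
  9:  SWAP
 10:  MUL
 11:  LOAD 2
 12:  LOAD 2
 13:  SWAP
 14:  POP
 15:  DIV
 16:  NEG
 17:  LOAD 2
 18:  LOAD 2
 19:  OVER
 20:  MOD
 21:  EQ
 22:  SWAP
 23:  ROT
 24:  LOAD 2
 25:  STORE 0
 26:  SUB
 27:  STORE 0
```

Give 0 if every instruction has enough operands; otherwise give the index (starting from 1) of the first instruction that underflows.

PUSH -2 → -2
PUSH 12 → -2 12
SUB     → -14
PUSH 2  → -14 2
STORE 2 → -14
PUSH -9 → -14 -9
SUB     → -5
LOAD 2  → -5 2
SWAP    → 2 -5
MUL     → -10
LOAD 2  → -10 2
LOAD 2  → -10 2 2
SWAP    → -10 2 2
POP     → -10 2
DIV     → -5
NEG     → 5
LOAD 2  → 5 2
LOAD 2  → 5 2 2
OVER    → 5 2 2 2
MOD     → 5 2 0
EQ      → 5 0
SWAP    → 0 5
ROT  — needs 3 operands, stack has 2 → underflow

23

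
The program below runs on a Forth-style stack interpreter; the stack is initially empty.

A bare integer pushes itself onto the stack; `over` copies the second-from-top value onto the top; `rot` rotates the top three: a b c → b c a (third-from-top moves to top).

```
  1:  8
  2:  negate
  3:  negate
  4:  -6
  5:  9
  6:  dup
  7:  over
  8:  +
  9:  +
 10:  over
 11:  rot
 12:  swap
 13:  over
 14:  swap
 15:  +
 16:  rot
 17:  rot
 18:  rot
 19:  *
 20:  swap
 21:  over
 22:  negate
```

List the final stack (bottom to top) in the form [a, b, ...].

[8, 72, 27, -72]

8      → 8
negate → -8
negate → 8
-6     → 8 -6
9      → 8 -6 9
dup    → 8 -6 9 9
over   → 8 -6 9 9 9
+      → 8 -6 9 18
+      → 8 -6 27
over   → 8 -6 27 -6
rot    → 8 27 -6 -6
swap   → 8 27 -6 -6
over   → 8 27 -6 -6 -6
swap   → 8 27 -6 -6 -6
+      → 8 27 -6 -12
rot    → 8 -6 -12 27
rot    → 8 -12 27 -6
rot    → 8 27 -6 -12
*      → 8 27 72
swap   → 8 72 27
over   → 8 72 27 72
negate → 8 72 27 -72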